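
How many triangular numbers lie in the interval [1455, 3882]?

The n-th triangular number is n(n+1)/2.
Smallest index with value ≥ 1455: n = 54 (giving 1485).
Largest index with value ≤ 3882: n = 87 (giving 3828).
Indices 54 through 87: 34 terms.

34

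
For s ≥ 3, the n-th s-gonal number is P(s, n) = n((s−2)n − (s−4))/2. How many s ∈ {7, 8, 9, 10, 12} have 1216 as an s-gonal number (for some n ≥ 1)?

s = 7: P(7, 22) = 1177 and P(7, 23) = 1288; 1216 is not s-gonal.
s = 8: P(8, 20) = 1160 and P(8, 21) = 1281; 1216 is not s-gonal.
s = 9: P(9, 19) = 1216. ✓
s = 10: P(10, 17) = 1105 and P(10, 18) = 1242; 1216 is not s-gonal.
s = 12: P(12, 16) = 1216. ✓
Hits: s ∈ {9, 12} → 2.

2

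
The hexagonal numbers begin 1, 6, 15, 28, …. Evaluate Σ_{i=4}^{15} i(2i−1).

2338

Σ i(2i−1) = 2Σi² − Σi over i = 4..15.
Σi = 120 − 6 = 114 and Σi² = 1240 − 14 = 1226.
2·1226 − 1·114 = 2338.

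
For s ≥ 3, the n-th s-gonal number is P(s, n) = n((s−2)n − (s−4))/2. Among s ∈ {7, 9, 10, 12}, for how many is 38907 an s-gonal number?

1

s = 7: P(7, 125) = 38875 and P(7, 126) = 39501; 38907 is not s-gonal.
s = 9: P(9, 105) = 38325 and P(9, 106) = 39061; 38907 is not s-gonal.
s = 10: P(10, 99) = 38907. ✓
s = 12: P(12, 88) = 38368 and P(12, 89) = 39249; 38907 is not s-gonal.
Hits: s ∈ {10} → 1.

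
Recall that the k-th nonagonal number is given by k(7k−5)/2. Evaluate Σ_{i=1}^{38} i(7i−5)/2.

Σ i(7i−5)/2 = (7Σi² − 5Σi) / 2 over i = 1..38.
Σi = 741 and Σi² = 19019.
(7·19019 − 5·741) / 2 = 129428/2 = 64714.

64714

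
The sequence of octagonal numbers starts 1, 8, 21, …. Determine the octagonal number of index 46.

6256

The 46th octagonal number is n(3n−2) with n = 46.
46·(3·46 − 2) = 46·136 = 6256.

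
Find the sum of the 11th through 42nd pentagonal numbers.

37376

Σ i(3i−1)/2 = (3Σi² − Σi) / 2 over i = 11..42.
Σi = 903 − 55 = 848 and Σi² = 25585 − 385 = 25200.
(3·25200 − 1·848) / 2 = 74752/2 = 37376.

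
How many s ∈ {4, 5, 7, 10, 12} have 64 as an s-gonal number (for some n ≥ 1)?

2

s = 4: P(4, 8) = 64. ✓
s = 5: P(5, 6) = 51 and P(5, 7) = 70; 64 is not s-gonal.
s = 7: P(7, 5) = 55 and P(7, 6) = 81; 64 is not s-gonal.
s = 10: P(10, 4) = 52 and P(10, 5) = 85; 64 is not s-gonal.
s = 12: P(12, 4) = 64. ✓
Hits: s ∈ {4, 12} → 2.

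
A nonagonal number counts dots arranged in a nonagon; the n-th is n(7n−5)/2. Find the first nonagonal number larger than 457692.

457749

Solve n(7n−5)/2 > 457692 for integer n.
The largest n with value ≤ 457692 is 361 (since 455221 ≤ 457692 < 457749), so the first above is n = 362, value 457749.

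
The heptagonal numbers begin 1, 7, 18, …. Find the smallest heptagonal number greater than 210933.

211266

Solve n(5n−3)/2 > 210933 for integer n.
The largest n with value ≤ 210933 is 290 (since 209815 ≤ 210933 < 211266), so the first above is n = 291, value 211266.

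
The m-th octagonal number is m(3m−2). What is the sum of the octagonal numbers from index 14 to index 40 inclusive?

62505

Σ i(3i−2) = 3Σi² − 2Σi over i = 14..40.
Σi = 820 − 91 = 729 and Σi² = 22140 − 819 = 21321.
3·21321 − 2·729 = 62505.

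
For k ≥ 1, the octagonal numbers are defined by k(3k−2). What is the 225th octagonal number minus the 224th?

1345

Consecutive octagonal numbers differ by 6n − 5: here 6·225 − 5 = 1345.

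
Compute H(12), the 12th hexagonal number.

276

The 12th hexagonal number is n(2n−1) with n = 12.
12·(2·12 − 1) = 12·23 = 276.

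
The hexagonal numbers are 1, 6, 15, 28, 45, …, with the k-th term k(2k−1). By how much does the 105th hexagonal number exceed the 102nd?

1239

105·(2·105 − 1) = 21945 and 102·(2·102 − 1) = 20706.
Difference: 21945 − 20706 = 1239.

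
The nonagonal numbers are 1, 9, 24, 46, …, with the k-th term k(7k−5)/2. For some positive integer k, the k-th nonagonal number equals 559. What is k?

13

Set n(7n−5)/2 = 559, giving 7n² − 5n − 1118 = 0.
So n = (5 + 177) / 14 = 182/14 = 13.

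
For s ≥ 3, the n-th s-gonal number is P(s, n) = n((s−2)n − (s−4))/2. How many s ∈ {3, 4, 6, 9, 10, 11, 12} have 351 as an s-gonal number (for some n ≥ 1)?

1

s = 3: P(3, 26) = 351. ✓
s = 4: P(4, 18) = 324 and P(4, 19) = 361; 351 is not s-gonal.
s = 6: P(6, 13) = 325 and P(6, 14) = 378; 351 is not s-gonal.
s = 9: P(9, 10) = 325 and P(9, 11) = 396; 351 is not s-gonal.
s = 10: P(10, 9) = 297 and P(10, 10) = 370; 351 is not s-gonal.
s = 11: P(11, 9) = 333 and P(11, 10) = 415; 351 is not s-gonal.
s = 12: P(12, 8) = 288 and P(12, 9) = 369; 351 is not s-gonal.
Hits: s ∈ {3} → 1.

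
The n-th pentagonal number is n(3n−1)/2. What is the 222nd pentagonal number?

The 222nd pentagonal number is n(3n−1)/2 with n = 222.
222·(3·222 − 1)/2 = 222·665/2 = 73815.

73815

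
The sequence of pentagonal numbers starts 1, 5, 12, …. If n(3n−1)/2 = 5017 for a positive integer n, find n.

Set n(3n−1)/2 = 5017, giving 3n² − n − 10034 = 0.
The discriminant is 1 + 24·5017 = 120409, and √120409 = 347.
So n = (1 + 347) / 6 = 348/6 = 58.

58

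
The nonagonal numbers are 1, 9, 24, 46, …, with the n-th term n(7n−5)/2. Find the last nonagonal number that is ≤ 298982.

297694

Solve n(7n−5)/2 ≤ 298982 for integer n.
n = 292 gives 297694 ≤ 298982, while n = 293 gives 299739 > 298982; so the answer is 297694.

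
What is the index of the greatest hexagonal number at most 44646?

Solve n(2n−1) ≤ 44646 for integer n.
n = 149 gives 44253 ≤ 44646, while n = 150 gives 44850 > 44646; so the answer is index 149.

149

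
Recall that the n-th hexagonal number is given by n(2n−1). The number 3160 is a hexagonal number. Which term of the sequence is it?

Set n(2n−1) = 3160, giving 2n² − n − 3160 = 0.
So n = (1 + 159) / 4 = 160/4 = 40.

40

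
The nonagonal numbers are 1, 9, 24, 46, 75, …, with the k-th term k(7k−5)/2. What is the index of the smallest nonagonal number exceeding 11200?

Solve n(7n−5)/2 > 11200 for integer n.
The largest n with value ≤ 11200 is 56 (since 10836 ≤ 11200 < 11229), so the first above is n = 57, value 11229.

57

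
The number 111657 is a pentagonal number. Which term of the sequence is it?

273

Set n(3n−1)/2 = 111657, giving 3n² − n − 223314 = 0.
So n = (1 + 1637) / 6 = 1638/6 = 273.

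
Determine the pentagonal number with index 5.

5·(3·5 − 1)/2 = 5·14/2 = 5·7 = 35.

35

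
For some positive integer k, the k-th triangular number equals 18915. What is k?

Set n(n+1)/2 = 18915, giving n² + n − 37830 = 0.
So n = (-1 + 389) / 2 = 388/2 = 194.

194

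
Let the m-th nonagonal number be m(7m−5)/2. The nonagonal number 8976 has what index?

51

Set n(7n−5)/2 = 8976, giving 7n² − 5n − 17952 = 0.
So n = (5 + 709) / 14 = 714/14 = 51.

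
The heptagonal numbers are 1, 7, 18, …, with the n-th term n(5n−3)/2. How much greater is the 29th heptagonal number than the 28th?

Consecutive heptagonal numbers differ by 5n − 4: here 5·29 − 4 = 141.

141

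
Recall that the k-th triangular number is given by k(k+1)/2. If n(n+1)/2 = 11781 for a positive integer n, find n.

153

Set n(n+1)/2 = 11781, giving n² + n − 23562 = 0.
The discriminant is 1 + 8·11781 = 94249, and √94249 = 307.
So n = (-1 + 307) / 2 = 306/2 = 153.
Check: 153·154/2 = 11781. ✓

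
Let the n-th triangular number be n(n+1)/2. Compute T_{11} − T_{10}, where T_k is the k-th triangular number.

11

Consecutive triangular numbers differ by n: T_{11} − T_{10} = 11.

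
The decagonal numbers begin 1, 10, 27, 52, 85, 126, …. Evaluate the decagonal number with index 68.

18292

The 68th decagonal number is n(4n−3) with n = 68.
68·(4·68 − 3) = 68·269 = 18292.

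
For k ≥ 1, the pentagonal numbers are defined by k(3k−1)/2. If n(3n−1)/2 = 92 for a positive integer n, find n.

Set n(3n−1)/2 = 92, giving 3n² − n − 184 = 0.
The discriminant is 1 + 24·92 = 2209, and √2209 = 47.
So n = (1 + 47) / 6 = 48/6 = 8.
Check: 8·(3·8 − 1)/2 = 92. ✓

8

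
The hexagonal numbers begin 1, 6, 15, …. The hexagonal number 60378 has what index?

174

Set n(2n−1) = 60378, giving 2n² − n − 60378 = 0.
The discriminant is 1 + 8·60378 = 483025, and √483025 = 695.
So n = (1 + 695) / 4 = 696/4 = 174.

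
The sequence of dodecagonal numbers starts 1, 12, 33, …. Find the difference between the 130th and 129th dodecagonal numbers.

1291

Consecutive dodecagonal numbers differ by 10n − 9: here 10·130 − 9 = 1291.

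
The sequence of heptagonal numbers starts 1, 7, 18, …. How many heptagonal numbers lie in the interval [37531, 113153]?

91

The n-th heptagonal number is n(5n−3)/2.
Smallest index with value ≥ 37531: n = 123 (giving 37638).
Largest index with value ≤ 113153: n = 213 (giving 113103).
Indices 123 through 213: 91 terms.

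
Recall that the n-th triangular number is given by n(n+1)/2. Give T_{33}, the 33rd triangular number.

561

The 33rd triangular number is n(n+1)/2 with n = 33.
33·34/2 = 1122/2 = 561.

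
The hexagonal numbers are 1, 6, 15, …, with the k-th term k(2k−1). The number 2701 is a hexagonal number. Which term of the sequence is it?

37

Set n(2n−1) = 2701, giving 2n² − n − 2701 = 0.
So n = (1 + 147) / 4 = 148/4 = 37.
Check: 37·(2·37 − 1) = 2701. ✓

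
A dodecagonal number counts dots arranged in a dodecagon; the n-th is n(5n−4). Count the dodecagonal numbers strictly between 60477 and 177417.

78

The n-th dodecagonal number is n(5n−4).
Smallest index with value > 60477: n = 111 (giving 61161).
Largest index with value < 177417: n = 188 (giving 175968).
Indices 111 through 188: 78 terms.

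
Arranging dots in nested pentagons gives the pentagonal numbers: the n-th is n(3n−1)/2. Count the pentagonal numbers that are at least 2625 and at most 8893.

The n-th pentagonal number is n(3n−1)/2.
Smallest index with value ≥ 2625: n = 42 (giving 2625).
Largest index with value ≤ 8893: n = 77 (giving 8855).
Indices 42 through 77: 36 terms.

36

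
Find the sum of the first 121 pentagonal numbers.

Σ i(3i−1)/2 = (3Σi² − Σi) / 2 over i = 1..121.
Σi = 7381 and Σi² = 597861.
(3·597861 − 1·7381) / 2 = 1786202/2 = 893101.

893101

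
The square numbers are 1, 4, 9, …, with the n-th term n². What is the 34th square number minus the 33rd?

n² − (n−1)² = 2n − 1, so 34² − 33² = 2·34 − 1 = 67.

67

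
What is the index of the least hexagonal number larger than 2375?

35

Solve n(2n−1) > 2375 for integer n.
The largest n with value ≤ 2375 is 34 (since 2278 ≤ 2375 < 2415), so the first above is n = 35, value 2415.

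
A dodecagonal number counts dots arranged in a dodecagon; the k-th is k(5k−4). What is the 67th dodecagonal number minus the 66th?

Consecutive dodecagonal numbers differ by 10n − 9: here 10·67 − 9 = 661.

661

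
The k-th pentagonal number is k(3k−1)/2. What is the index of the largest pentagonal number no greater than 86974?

240

Solve n(3n−1)/2 ≤ 86974 for integer n.
n = 240 gives 86280 ≤ 86974, while n = 241 gives 87001 > 86974; so the answer is index 240.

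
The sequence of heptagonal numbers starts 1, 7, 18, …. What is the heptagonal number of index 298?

221563

The 298th heptagonal number is n(5n−3)/2 with n = 298.
298·(5·298 − 3)/2 = 298·1487/2 = 221563.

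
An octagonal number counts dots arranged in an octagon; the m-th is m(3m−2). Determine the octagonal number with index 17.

The 17th octagonal number is n(3n−2) with n = 17.
17·(3·17 − 2) = 17·49 = 833.

833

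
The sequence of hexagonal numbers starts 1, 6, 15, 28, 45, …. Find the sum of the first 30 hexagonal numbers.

Σ i(2i−1) = 2Σi² − Σi over i = 1..30.
Σi = 465 and Σi² = 9455.
2·9455 − 1·465 = 18445.

18445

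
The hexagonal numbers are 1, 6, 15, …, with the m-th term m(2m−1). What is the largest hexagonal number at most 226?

190

Solve n(2n−1) ≤ 226 for integer n.
n = 10 gives 190 ≤ 226, while n = 11 gives 231 > 226; so the answer is 190.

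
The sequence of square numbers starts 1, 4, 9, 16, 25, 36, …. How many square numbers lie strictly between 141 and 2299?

The n-th square number is n².
Smallest index with value > 141: n = 12 (giving 144).
Largest index with value < 2299: n = 47 (giving 2209).
Indices 12 through 47: 36 terms.

36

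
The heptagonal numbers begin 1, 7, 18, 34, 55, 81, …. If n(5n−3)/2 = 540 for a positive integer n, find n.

15

Set n(5n−3)/2 = 540, giving 5n² − 3n − 1080 = 0.
The discriminant is 9 + 40·540 = 21609, and √21609 = 147.
So n = (3 + 147) / 10 = 150/10 = 15.
Check: 15·(5·15 − 3)/2 = 540. ✓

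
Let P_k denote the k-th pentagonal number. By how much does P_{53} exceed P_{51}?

53·(3·53 − 1)/2 = 4187 and 51·(3·51 − 1)/2 = 3876.
Difference: 4187 − 3876 = 311.

311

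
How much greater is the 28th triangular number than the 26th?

28·29/2 = 406 and 26·27/2 = 351.
Difference: 406 − 351 = 55.

55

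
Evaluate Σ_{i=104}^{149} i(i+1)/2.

375015

Σ i(i+1)/2 = (Σi² + Σi) / 2 over i = 104..149.
Σi = 11175 − 5356 = 5819 and Σi² = 1113775 − 369564 = 744211.
(1·744211 + 1·5819) / 2 = 750030/2 = 375015.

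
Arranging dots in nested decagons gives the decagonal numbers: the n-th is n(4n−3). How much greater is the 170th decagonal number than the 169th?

Consecutive decagonal numbers differ by 8n − 7: here 8·170 − 7 = 1353.

1353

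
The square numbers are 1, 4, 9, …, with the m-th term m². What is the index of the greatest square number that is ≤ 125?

Solve n² ≤ 125 for integer n.
n = 11 gives 121 ≤ 125, while n = 12 gives 144 > 125; so the answer is index 11.

11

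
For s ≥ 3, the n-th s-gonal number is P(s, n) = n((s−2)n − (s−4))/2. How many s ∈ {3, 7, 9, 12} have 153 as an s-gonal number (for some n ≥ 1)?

s = 3: P(3, 17) = 153. ✓
s = 7: P(7, 8) = 148 and P(7, 9) = 189; 153 is not s-gonal.
s = 9: P(9, 6) = 111 and P(9, 7) = 154; 153 is not s-gonal.
s = 12: P(12, 5) = 105 and P(12, 6) = 156; 153 is not s-gonal.
Hits: s ∈ {3} → 1.

1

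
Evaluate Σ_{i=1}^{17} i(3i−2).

Σ i(3i−2) = 3Σi² − 2Σi over i = 1..17.
Σi = 153 and Σi² = 1785.
3·1785 − 2·153 = 5049.

5049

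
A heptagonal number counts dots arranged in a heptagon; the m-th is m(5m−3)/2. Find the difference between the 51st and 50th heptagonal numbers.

Consecutive heptagonal numbers differ by 5n − 4: here 5·51 − 4 = 251.

251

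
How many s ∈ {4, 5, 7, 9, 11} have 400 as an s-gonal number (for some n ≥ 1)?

1

s = 4: P(4, 20) = 400. ✓
s = 5: P(5, 16) = 376 and P(5, 17) = 425; 400 is not s-gonal.
s = 7: P(7, 12) = 342 and P(7, 13) = 403; 400 is not s-gonal.
s = 9: P(9, 11) = 396 and P(9, 12) = 474; 400 is not s-gonal.
s = 11: P(11, 9) = 333 and P(11, 10) = 415; 400 is not s-gonal.
Hits: s ∈ {4} → 1.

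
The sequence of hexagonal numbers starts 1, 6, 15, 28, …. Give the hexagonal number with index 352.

247456

The 352nd hexagonal number is n(2n−1) with n = 352.
352·(2·352 − 1) = 352·703 = 247456.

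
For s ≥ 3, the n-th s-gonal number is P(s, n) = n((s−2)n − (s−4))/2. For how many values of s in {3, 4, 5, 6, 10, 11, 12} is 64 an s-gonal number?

2

s = 3: P(3, 10) = 55 and P(3, 11) = 66; 64 is not s-gonal.
s = 4: P(4, 8) = 64. ✓
s = 5: P(5, 6) = 51 and P(5, 7) = 70; 64 is not s-gonal.
s = 6: P(6, 5) = 45 and P(6, 6) = 66; 64 is not s-gonal.
s = 10: P(10, 4) = 52 and P(10, 5) = 85; 64 is not s-gonal.
s = 11: P(11, 4) = 58 and P(11, 5) = 95; 64 is not s-gonal.
s = 12: P(12, 4) = 64. ✓
Hits: s ∈ {4, 12} → 2.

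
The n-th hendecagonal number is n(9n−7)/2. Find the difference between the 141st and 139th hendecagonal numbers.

141·(9·141 − 7)/2 = 88971 and 139·(9·139 − 7)/2 = 86458.
Difference: 88971 − 86458 = 2513.

2513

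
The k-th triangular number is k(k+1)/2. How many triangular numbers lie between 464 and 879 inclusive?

12

The n-th triangular number is n(n+1)/2.
Smallest index with value ≥ 464: n = 30 (giving 465).
Largest index with value ≤ 879: n = 41 (giving 861).
Indices 30 through 41: 12 terms.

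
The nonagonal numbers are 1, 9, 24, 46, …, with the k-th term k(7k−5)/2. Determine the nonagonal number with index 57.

11229

The 57th nonagonal number is n(7n−5)/2 with n = 57.
57·(7·57 − 5)/2 = 57·394/2 = 57·197 = 11229.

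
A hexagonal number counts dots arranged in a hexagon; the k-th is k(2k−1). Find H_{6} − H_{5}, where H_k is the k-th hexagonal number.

21

Consecutive hexagonal numbers differ by 4n − 3: here 4·6 − 3 = 21.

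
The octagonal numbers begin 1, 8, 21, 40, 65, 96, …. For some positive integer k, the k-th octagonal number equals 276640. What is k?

Set n(3n−2) = 276640, giving 3n² − 2n − 276640 = 0.
So n = (2 + 1822) / 6 = 1824/6 = 304.
Check: 304·(3·304 − 2) = 276640. ✓

304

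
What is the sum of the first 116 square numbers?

Σ_{i=1}^{116} i² = 116·117·233/6 = 527046.

527046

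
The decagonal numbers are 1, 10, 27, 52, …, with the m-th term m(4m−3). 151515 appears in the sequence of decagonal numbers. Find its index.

195

Set n(4n−3) = 151515, giving 4n² − 3n − 151515 = 0.
The discriminant is 9 + 16·151515 = 2424249, and √2424249 = 1557.
So n = (3 + 1557) / 8 = 1560/8 = 195.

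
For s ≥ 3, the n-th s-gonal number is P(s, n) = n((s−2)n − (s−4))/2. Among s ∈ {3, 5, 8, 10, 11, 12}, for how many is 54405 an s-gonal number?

s = 3: P(3, 329) = 54285 and P(3, 330) = 54615; 54405 is not s-gonal.
s = 5: P(5, 190) = 54055 and P(5, 191) = 54626; 54405 is not s-gonal.
s = 8: P(8, 135) = 54405. ✓
s = 10: P(10, 117) = 54405. ✓
s = 11: P(11, 110) = 54065 and P(11, 111) = 55056; 54405 is not s-gonal.
s = 12: P(12, 104) = 53664 and P(12, 105) = 54705; 54405 is not s-gonal.
Hits: s ∈ {8, 10} → 2.

2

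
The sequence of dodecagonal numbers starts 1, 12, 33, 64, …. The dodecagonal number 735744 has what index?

384

Set n(5n−4) = 735744, giving 5n² − 4n − 735744 = 0.
So n = (4 + 3836) / 10 = 3840/10 = 384.
Check: 384·(5·384 − 4) = 735744. ✓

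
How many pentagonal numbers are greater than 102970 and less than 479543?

The n-th pentagonal number is n(3n−1)/2.
Smallest index with value > 102970: n = 263 (giving 103622).
Largest index with value < 479543: n = 565 (giving 478555).
Indices 263 through 565: 303 terms.

303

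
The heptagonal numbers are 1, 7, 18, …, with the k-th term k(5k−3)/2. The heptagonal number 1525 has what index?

Set n(5n−3)/2 = 1525, giving 5n² − 3n − 3050 = 0.
The discriminant is 9 + 40·1525 = 61009, and √61009 = 247.
So n = (3 + 247) / 10 = 250/10 = 25.

25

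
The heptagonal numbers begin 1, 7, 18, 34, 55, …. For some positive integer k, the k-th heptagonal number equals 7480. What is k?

55

Set n(5n−3)/2 = 7480, giving 5n² − 3n − 14960 = 0.
The discriminant is 9 + 40·7480 = 299209, and √299209 = 547.
So n = (3 + 547) / 10 = 550/10 = 55.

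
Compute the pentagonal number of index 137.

The 137th pentagonal number is n(3n−1)/2 with n = 137.
137·(3·137 − 1)/2 = 137·410/2 = 137·205 = 28085.

28085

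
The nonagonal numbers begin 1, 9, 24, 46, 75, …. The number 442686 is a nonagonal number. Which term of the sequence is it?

Set n(7n−5)/2 = 442686, giving 7n² − 5n − 885372 = 0.
So n = (5 + 4979) / 14 = 4984/14 = 356.
Check: 356·(7·356 − 5)/2 = 442686. ✓

356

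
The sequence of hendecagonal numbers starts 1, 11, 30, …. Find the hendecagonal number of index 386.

669131

The 386th hendecagonal number is n(9n−7)/2 with n = 386.
386·(9·386 − 7)/2 = 386·3467/2 = 669131.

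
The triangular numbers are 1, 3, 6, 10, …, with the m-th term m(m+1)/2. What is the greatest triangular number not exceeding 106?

105

Solve n(n+1)/2 ≤ 106 for integer n.
n = 14 gives 105 ≤ 106, while n = 15 gives 120 > 106; so the answer is 105.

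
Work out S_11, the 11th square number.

The 11th square number is n² with n = 11.
11² = 121.

121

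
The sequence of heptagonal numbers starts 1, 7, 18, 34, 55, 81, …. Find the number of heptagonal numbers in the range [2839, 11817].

The n-th heptagonal number is n(5n−3)/2.
Smallest index with value ≥ 2839: n = 34 (giving 2839).
Largest index with value ≤ 11817: n = 69 (giving 11799).
Indices 34 through 69: 36 terms.

36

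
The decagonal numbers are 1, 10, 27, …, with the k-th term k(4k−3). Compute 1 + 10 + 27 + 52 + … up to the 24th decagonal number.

Σ i(4i−3) = 4Σi² − 3Σi over i = 1..24.
Σi = 300 and Σi² = 4900.
4·4900 − 3·300 = 18700.

18700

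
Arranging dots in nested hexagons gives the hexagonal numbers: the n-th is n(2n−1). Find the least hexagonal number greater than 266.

276

Solve n(2n−1) > 266 for integer n.
The largest n with value ≤ 266 is 11 (since 231 ≤ 266 < 276), so the first above is n = 12, value 276.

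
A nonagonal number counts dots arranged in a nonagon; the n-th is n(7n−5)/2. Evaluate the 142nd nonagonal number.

142·(7·142 − 5)/2 = 142·989/2 = 70219.

70219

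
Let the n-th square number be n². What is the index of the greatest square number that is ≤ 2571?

50

Solve n² ≤ 2571 for integer n.
n = 50 gives 2500 ≤ 2571, while n = 51 gives 2601 > 2571; so the answer is index 50.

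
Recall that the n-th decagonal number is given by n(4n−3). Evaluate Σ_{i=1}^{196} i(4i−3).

Σ i(4i−3) = 4Σi² − 3Σi over i = 1..196.
Σi = 19306 and Σi² = 2529086.
4·2529086 − 3·19306 = 10058426.

10058426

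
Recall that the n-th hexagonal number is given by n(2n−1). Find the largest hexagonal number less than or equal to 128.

Solve n(2n−1) ≤ 128 for integer n.
n = 8 gives 120 ≤ 128, while n = 9 gives 153 > 128; so the answer is 120.

120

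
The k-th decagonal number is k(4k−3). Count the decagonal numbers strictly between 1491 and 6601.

The n-th decagonal number is n(4n−3).
Smallest index with value > 1491: n = 20 (giving 1540).
Largest index with value < 6601: n = 40 (giving 6280).
Indices 20 through 40: 21 terms.

21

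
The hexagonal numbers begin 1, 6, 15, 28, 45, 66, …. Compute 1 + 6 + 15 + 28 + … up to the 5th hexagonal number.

95

Σ i(2i−1) = 2Σi² − Σi over i = 1..5.
Σi = 15 and Σi² = 55.
2·55 − 1·15 = 95.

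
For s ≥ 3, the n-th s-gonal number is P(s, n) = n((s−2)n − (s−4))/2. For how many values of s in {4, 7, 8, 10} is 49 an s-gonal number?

s = 4: P(4, 7) = 49. ✓
s = 7: P(7, 4) = 34 and P(7, 5) = 55; 49 is not s-gonal.
s = 8: P(8, 4) = 40 and P(8, 5) = 65; 49 is not s-gonal.
s = 10: P(10, 3) = 27 and P(10, 4) = 52; 49 is not s-gonal.
Hits: s ∈ {4} → 1.

1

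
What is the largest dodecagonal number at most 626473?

Solve n(5n−4) ≤ 626473 for integer n.
n = 354 gives 625164 ≤ 626473, while n = 355 gives 628705 > 626473; so the answer is 625164.

625164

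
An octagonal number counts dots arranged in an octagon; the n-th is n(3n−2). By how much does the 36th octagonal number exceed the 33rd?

36·(3·36 − 2) = 3816 and 33·(3·33 − 2) = 3201.
Difference: 3816 − 3201 = 615.

615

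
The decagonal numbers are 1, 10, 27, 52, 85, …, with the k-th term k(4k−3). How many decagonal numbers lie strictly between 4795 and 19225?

The n-th decagonal number is n(4n−3).
Smallest index with value > 4795: n = 36 (giving 5076).
Largest index with value < 19225: n = 69 (giving 18837).
Indices 36 through 69: 34 terms.

34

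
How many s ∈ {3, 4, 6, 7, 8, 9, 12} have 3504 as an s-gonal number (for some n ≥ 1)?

1

s = 3: P(3, 83) = 3486 and P(3, 84) = 3570; 3504 is not s-gonal.
s = 4: P(4, 59) = 3481 and P(4, 60) = 3600; 3504 is not s-gonal.
s = 6: P(6, 42) = 3486 and P(6, 43) = 3655; 3504 is not s-gonal.
s = 7: P(7, 37) = 3367 and P(7, 38) = 3553; 3504 is not s-gonal.
s = 8: P(8, 34) = 3400 and P(8, 35) = 3605; 3504 is not s-gonal.
s = 9: P(9, 32) = 3504. ✓
s = 12: P(12, 26) = 3276 and P(12, 27) = 3537; 3504 is not s-gonal.
Hits: s ∈ {9} → 1.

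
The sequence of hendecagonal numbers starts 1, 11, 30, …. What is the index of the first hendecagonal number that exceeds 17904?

64

Solve n(9n−7)/2 > 17904 for integer n.
The largest n with value ≤ 17904 is 63 (since 17640 ≤ 17904 < 18208), so the first above is n = 64, value 18208.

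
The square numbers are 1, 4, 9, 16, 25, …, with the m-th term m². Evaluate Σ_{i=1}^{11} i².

506

Σ_{i=1}^{11} i² = 11·12·23/6 = 506.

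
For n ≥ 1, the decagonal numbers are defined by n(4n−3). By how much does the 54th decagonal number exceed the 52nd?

842

54·(4·54 − 3) = 11502 and 52·(4·52 − 3) = 10660.
Difference: 11502 − 10660 = 842.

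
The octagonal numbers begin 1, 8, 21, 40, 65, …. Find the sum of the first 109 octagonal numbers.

Σ i(3i−2) = 3Σi² − 2Σi over i = 1..109.
Σi = 5995 and Σi² = 437635.
3·437635 − 2·5995 = 1300915.

1300915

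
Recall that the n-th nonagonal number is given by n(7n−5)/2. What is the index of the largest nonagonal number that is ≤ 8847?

Solve n(7n−5)/2 ≤ 8847 for integer n.
n = 50 gives 8625 ≤ 8847, while n = 51 gives 8976 > 8847; so the answer is index 50.

50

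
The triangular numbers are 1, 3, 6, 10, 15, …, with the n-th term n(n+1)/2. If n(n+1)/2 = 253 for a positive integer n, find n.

Set n(n+1)/2 = 253, giving n² + n − 506 = 0.
So n = (-1 + 45) / 2 = 44/2 = 22.
Check: 22·23/2 = 253. ✓

22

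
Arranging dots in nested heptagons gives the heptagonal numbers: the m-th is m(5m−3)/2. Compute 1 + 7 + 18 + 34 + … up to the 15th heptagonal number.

2920

Σ i(5i−3)/2 = (5Σi² − 3Σi) / 2 over i = 1..15.
Σi = 120 and Σi² = 1240.
(5·1240 − 3·120) / 2 = 5840/2 = 2920.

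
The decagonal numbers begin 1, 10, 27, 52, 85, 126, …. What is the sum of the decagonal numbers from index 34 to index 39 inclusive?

31387

Σ i(4i−3) = 4Σi² − 3Σi over i = 34..39.
Σi = 780 − 561 = 219 and Σi² = 20540 − 12529 = 8011.
4·8011 − 3·219 = 31387.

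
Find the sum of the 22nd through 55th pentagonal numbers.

Σ i(3i−1)/2 = (3Σi² − Σi) / 2 over i = 22..55.
Σi = 1540 − 231 = 1309 and Σi² = 56980 − 3311 = 53669.
(3·53669 − 1·1309) / 2 = 159698/2 = 79849.

79849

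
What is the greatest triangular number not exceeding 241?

Solve n(n+1)/2 ≤ 241 for integer n.
n = 21 gives 231 ≤ 241, while n = 22 gives 253 > 241; so the answer is 231.

231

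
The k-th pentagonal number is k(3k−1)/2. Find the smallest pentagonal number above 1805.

1820

Solve n(3n−1)/2 > 1805 for integer n.
The largest n with value ≤ 1805 is 34 (since 1717 ≤ 1805 < 1820), so the first above is n = 35, value 1820.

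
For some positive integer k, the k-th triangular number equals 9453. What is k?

137

Set n(n+1)/2 = 9453, giving n² + n − 18906 = 0.
The discriminant is 1 + 8·9453 = 75625, and √75625 = 275.
So n = (-1 + 275) / 2 = 274/2 = 137.
Check: 137·138/2 = 9453. ✓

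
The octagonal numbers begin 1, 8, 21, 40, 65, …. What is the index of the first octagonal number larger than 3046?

Solve n(3n−2) > 3046 for integer n.
The largest n with value ≤ 3046 is 32 (since 3008 ≤ 3046 < 3201), so the first above is n = 33, value 3201.

33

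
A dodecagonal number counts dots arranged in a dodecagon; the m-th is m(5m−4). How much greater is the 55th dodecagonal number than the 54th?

Consecutive dodecagonal numbers differ by 10n − 9: here 10·55 − 9 = 541.

541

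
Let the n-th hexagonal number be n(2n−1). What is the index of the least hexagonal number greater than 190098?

309

Solve n(2n−1) > 190098 for integer n.
The largest n with value ≤ 190098 is 308 (since 189420 ≤ 190098 < 190653), so the first above is n = 309, value 190653.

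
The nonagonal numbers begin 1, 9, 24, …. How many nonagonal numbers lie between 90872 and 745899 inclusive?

301

The n-th nonagonal number is n(7n−5)/2.
Smallest index with value ≥ 90872: n = 162 (giving 91449).
Largest index with value ≤ 745899: n = 462 (giving 745899).
Indices 162 through 462: 301 terms.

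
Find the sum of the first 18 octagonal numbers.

Σ i(3i−2) = 3Σi² − 2Σi over i = 1..18.
Σi = 171 and Σi² = 2109.
3·2109 − 2·171 = 5985.

5985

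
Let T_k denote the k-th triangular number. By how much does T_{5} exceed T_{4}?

5

Consecutive triangular numbers differ by n: T_{5} − T_{4} = 5.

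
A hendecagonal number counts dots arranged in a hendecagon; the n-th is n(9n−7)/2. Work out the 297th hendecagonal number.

The 297th hendecagonal number is n(9n−7)/2 with n = 297.
297·(9·297 − 7)/2 = 297·2666/2 = 297·1333 = 395901.

395901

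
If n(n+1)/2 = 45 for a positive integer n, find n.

Set n(n+1)/2 = 45, giving n² + n − 90 = 0.
So n = (-1 + 19) / 2 = 18/2 = 9.

9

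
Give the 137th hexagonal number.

The 137th hexagonal number is n(2n−1) with n = 137.
137·(2·137 − 1) = 137·273 = 37401.

37401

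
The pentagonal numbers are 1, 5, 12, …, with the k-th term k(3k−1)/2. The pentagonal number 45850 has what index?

Set n(3n−1)/2 = 45850, giving 3n² − n − 91700 = 0.
So n = (1 + 1049) / 6 = 1050/6 = 175.

175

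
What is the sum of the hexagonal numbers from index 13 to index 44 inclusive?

Σ i(2i−1) = 2Σi² − Σi over i = 13..44.
Σi = 990 − 78 = 912 and Σi² = 29370 − 650 = 28720.
2·28720 − 1·912 = 56528.

56528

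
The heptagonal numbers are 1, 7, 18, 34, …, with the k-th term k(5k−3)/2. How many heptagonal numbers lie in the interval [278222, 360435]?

The n-th heptagonal number is n(5n−3)/2.
Smallest index with value ≥ 278222: n = 334 (giving 278389).
Largest index with value ≤ 360435: n = 380 (giving 360430).
Indices 334 through 380: 47 terms.

47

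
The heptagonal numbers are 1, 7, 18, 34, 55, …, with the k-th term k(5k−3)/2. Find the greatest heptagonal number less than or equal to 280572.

Solve n(5n−3)/2 ≤ 280572 for integer n.
n = 335 gives 280060 ≤ 280572, while n = 336 gives 281736 > 280572; so the answer is 280060.

280060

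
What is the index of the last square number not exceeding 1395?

37

Solve n² ≤ 1395 for integer n.
n = 37 gives 1369 ≤ 1395, while n = 38 gives 1444 > 1395; so the answer is index 37.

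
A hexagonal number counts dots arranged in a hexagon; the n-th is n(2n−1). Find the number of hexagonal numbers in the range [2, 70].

5

The n-th hexagonal number is n(2n−1).
Smallest index with value ≥ 2: n = 2 (giving 6).
Largest index with value ≤ 70: n = 6 (giving 66).
Indices 2 through 6: 5 terms.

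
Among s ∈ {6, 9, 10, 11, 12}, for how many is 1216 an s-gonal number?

s = 6: P(6, 24) = 1128 and P(6, 25) = 1225; 1216 is not s-gonal.
s = 9: P(9, 19) = 1216. ✓
s = 10: P(10, 17) = 1105 and P(10, 18) = 1242; 1216 is not s-gonal.
s = 11: P(11, 16) = 1096 and P(11, 17) = 1241; 1216 is not s-gonal.
s = 12: P(12, 16) = 1216. ✓
Hits: s ∈ {9, 12} → 2.

2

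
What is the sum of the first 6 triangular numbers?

Σ i(i+1)/2 = (Σi² + Σi) / 2 over i = 1..6.
Σi = 21 and Σi² = 91.
(1·91 + 1·21) / 2 = 112/2 = 56.

56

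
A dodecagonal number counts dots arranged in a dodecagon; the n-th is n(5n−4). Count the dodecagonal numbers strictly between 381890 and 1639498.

The n-th dodecagonal number is n(5n−4).
Smallest index with value > 381890: n = 277 (giving 382537).
Largest index with value < 1639498: n = 573 (giving 1639353).
Indices 277 through 573: 297 terms.

297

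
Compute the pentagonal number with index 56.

4676

The 56th pentagonal number is n(3n−1)/2 with n = 56.
56·(3·56 − 1)/2 = 56·167/2 = 4676.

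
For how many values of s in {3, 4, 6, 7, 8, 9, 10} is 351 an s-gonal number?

1

s = 3: P(3, 26) = 351. ✓
s = 4: P(4, 18) = 324 and P(4, 19) = 361; 351 is not s-gonal.
s = 6: P(6, 13) = 325 and P(6, 14) = 378; 351 is not s-gonal.
s = 7: P(7, 12) = 342 and P(7, 13) = 403; 351 is not s-gonal.
s = 8: P(8, 11) = 341 and P(8, 12) = 408; 351 is not s-gonal.
s = 9: P(9, 10) = 325 and P(9, 11) = 396; 351 is not s-gonal.
s = 10: P(10, 9) = 297 and P(10, 10) = 370; 351 is not s-gonal.
Hits: s ∈ {3} → 1.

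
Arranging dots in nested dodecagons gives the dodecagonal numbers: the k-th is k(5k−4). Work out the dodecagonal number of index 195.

195·(5·195 − 4) = 195·971 = 189345.

189345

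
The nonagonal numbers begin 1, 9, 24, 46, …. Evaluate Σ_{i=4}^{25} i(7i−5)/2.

Σ i(7i−5)/2 = (7Σi² − 5Σi) / 2 over i = 4..25.
Σi = 325 − 6 = 319 and Σi² = 5525 − 14 = 5511.
(7·5511 − 5·319) / 2 = 36982/2 = 18491.

18491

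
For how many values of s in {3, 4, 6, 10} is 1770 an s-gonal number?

2

s = 3: P(3, 59) = 1770. ✓
s = 4: P(4, 42) = 1764 and P(4, 43) = 1849; 1770 is not s-gonal.
s = 6: P(6, 30) = 1770. ✓
s = 10: P(10, 21) = 1701 and P(10, 22) = 1870; 1770 is not s-gonal.
Hits: s ∈ {3, 6} → 2.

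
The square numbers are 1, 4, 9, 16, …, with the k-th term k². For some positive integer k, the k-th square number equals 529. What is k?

We need n² = 529, so n = √529 = 23.

23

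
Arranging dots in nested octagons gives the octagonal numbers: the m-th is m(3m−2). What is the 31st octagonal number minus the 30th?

181

Consecutive octagonal numbers differ by 6n − 5: here 6·31 − 5 = 181.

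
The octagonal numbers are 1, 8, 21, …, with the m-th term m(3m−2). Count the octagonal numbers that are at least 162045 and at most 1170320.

392

The n-th octagonal number is n(3n−2).
Smallest index with value ≥ 162045: n = 233 (giving 162401).
Largest index with value ≤ 1170320: n = 624 (giving 1166880).
Indices 233 through 624: 392 terms.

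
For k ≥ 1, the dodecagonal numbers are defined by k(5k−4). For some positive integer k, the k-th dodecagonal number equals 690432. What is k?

372

Set n(5n−4) = 690432, giving 5n² − 4n − 690432 = 0.
The discriminant is 16 + 20·690432 = 13808656, and √13808656 = 3716.
So n = (4 + 3716) / 10 = 3720/10 = 372.
Check: 372·(5·372 − 4) = 690432. ✓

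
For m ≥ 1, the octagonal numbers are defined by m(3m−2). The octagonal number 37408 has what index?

112

Set n(3n−2) = 37408, giving 3n² − 2n − 37408 = 0.
So n = (2 + 670) / 6 = 672/6 = 112.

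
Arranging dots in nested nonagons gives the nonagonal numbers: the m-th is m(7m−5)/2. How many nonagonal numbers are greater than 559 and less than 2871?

The n-th nonagonal number is n(7n−5)/2.
Smallest index with value > 559: n = 14 (giving 651).
Largest index with value < 2871: n = 28 (giving 2674).
Indices 14 through 28: 15 terms.

15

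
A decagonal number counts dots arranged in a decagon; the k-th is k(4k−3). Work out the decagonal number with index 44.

44·(4·44 − 3) = 44·173 = 7612.

7612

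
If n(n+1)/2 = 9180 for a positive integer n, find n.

135

Set n(n+1)/2 = 9180, giving n² + n − 18360 = 0.
The discriminant is 1 + 8·9180 = 73441, and √73441 = 271.
So n = (-1 + 271) / 2 = 270/2 = 135.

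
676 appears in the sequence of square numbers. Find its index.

We need n² = 676, so n = √676 = 26.

26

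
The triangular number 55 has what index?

10

Set n(n+1)/2 = 55, giving n² + n − 110 = 0.
So n = (-1 + 21) / 2 = 20/2 = 10.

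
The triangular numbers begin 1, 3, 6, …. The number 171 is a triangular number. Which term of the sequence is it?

18

Set n(n+1)/2 = 171, giving n² + n − 342 = 0.
The discriminant is 1 + 8·171 = 1369, and √1369 = 37.
So n = (-1 + 37) / 2 = 36/2 = 18.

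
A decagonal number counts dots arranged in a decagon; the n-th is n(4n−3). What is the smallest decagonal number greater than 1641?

1701

Solve n(4n−3) > 1641 for integer n.
The largest n with value ≤ 1641 is 20 (since 1540 ≤ 1641 < 1701), so the first above is n = 21, value 1701.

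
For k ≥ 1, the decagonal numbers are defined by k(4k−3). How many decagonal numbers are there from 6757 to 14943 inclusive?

The n-th decagonal number is n(4n−3).
Smallest index with value ≥ 6757: n = 42 (giving 6930).
Largest index with value ≤ 14943: n = 61 (giving 14701).
Indices 42 through 61: 20 terms.

20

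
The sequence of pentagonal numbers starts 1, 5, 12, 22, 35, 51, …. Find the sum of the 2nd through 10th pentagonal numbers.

549

Σ i(3i−1)/2 = (3Σi² − Σi) / 2 over i = 2..10.
Σi = 55 − 1 = 54 and Σi² = 385 − 1 = 384.
(3·384 − 1·54) / 2 = 1098/2 = 549.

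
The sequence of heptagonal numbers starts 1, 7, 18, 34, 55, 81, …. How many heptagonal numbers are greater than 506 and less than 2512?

The n-th heptagonal number is n(5n−3)/2.
Smallest index with value > 506: n = 15 (giving 540).
Largest index with value < 2512: n = 31 (giving 2356).
Indices 15 through 31: 17 terms.

17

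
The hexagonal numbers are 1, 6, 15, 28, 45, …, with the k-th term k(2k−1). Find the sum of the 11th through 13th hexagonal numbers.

832

Σ i(2i−1) = 2Σi² − Σi over i = 11..13.
Σi = 91 − 55 = 36 and Σi² = 819 − 385 = 434.
2·434 − 1·36 = 832.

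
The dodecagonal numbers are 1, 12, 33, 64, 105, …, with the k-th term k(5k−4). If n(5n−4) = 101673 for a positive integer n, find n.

143

Set n(5n−4) = 101673, giving 5n² − 4n − 101673 = 0.
The discriminant is 16 + 20·101673 = 2033476, and √2033476 = 1426.
So n = (4 + 1426) / 10 = 1430/10 = 143.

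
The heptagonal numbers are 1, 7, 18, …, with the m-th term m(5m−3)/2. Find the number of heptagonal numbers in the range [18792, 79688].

92

The n-th heptagonal number is n(5n−3)/2.
Smallest index with value ≥ 18792: n = 87 (giving 18792).
Largest index with value ≤ 79688: n = 178 (giving 78943).
Indices 87 through 178: 92 terms.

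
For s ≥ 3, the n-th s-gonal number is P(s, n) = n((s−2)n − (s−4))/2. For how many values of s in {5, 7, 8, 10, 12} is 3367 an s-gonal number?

s = 5: P(5, 47) = 3290 and P(5, 48) = 3432; 3367 is not s-gonal.
s = 7: P(7, 37) = 3367. ✓
s = 8: P(8, 33) = 3201 and P(8, 34) = 3400; 3367 is not s-gonal.
s = 10: P(10, 29) = 3277 and P(10, 30) = 3510; 3367 is not s-gonal.
s = 12: P(12, 26) = 3276 and P(12, 27) = 3537; 3367 is not s-gonal.
Hits: s ∈ {7} → 1.

1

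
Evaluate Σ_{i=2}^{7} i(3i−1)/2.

195

Σ i(3i−1)/2 = (3Σi² − Σi) / 2 over i = 2..7.
Σi = 28 − 1 = 27 and Σi² = 140 − 1 = 139.
(3·139 − 1·27) / 2 = 390/2 = 195.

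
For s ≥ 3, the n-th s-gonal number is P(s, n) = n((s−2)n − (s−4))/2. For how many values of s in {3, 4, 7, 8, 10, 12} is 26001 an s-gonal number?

s = 3: P(3, 227) = 25878 and P(3, 228) = 26106; 26001 is not s-gonal.
s = 4: P(4, 161) = 25921 and P(4, 162) = 26244; 26001 is not s-gonal.
s = 7: P(7, 102) = 25857 and P(7, 103) = 26368; 26001 is not s-gonal.
s = 8: P(8, 93) = 25761 and P(8, 94) = 26320; 26001 is not s-gonal.
s = 10: P(10, 81) = 26001. ✓
s = 12: P(12, 72) = 25632 and P(12, 73) = 26353; 26001 is not s-gonal.
Hits: s ∈ {10} → 1.

1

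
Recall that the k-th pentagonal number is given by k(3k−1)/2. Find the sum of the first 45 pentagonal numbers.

Σ i(3i−1)/2 = (3Σi² − Σi) / 2 over i = 1..45.
Σi = 1035 and Σi² = 31395.
(3·31395 − 1·1035) / 2 = 93150/2 = 46575.

46575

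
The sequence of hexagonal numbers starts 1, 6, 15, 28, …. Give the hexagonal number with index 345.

The 345th hexagonal number is n(2n−1) with n = 345.
345·(2·345 − 1) = 345·689 = 237705.

237705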